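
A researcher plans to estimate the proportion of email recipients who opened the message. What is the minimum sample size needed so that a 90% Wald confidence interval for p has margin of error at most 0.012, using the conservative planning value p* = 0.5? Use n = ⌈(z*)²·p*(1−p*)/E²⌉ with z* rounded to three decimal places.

n = 4698

z* = 1.645 at the 90% level.
p*(1−p*) = 0.50·0.50 = 0.2500.
Required n before rounding: 2.706025 × 0.2500 / 0.012² = 4697.960.
Rounding up, n = 4698.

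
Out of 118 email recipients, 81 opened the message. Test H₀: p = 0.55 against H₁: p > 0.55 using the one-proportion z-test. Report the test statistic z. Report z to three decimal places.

The sample proportion is 81/118 = 0.68644.
SE₀ = √(0.55·0.45/118) = 0.045798.
z = (p̂ − p₀)/SE = (0.68644 − 0.55)/0.045798 = 2.979.

z = 2.979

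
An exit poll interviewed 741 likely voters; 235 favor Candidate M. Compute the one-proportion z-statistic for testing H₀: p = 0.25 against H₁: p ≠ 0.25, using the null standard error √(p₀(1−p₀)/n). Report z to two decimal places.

z = 4.22

Sample proportion p̂ = 235/741 = 0.31714.
SE₀ = √(0.25·0.75/741) = 0.015907.
z = (0.31714 − 0.25)/0.015907 = 0.06714/0.015907 = 4.22.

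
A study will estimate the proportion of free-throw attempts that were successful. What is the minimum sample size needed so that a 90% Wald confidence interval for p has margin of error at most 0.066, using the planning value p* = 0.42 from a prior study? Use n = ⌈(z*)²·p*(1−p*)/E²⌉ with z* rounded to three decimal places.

n = 152

For 90% confidence, z* = 1.645.
p*(1−p*) = 0.42·0.58 = 0.2436.
Required n before rounding: 2.706025 × 0.2436 / 0.066² = 151.329.
⌈151.329⌉ = 152.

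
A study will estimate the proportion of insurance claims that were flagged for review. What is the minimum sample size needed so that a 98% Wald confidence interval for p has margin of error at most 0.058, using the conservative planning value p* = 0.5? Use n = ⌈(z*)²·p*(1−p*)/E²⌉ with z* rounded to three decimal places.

n = 403

The 98% critical value is z* = 2.326.
p*(1−p*) = 0.50·0.50 = 0.2500.
Required n before rounding: 5.410276 × 0.2500 / 0.058² = 402.072.
Rounding up, n = 403.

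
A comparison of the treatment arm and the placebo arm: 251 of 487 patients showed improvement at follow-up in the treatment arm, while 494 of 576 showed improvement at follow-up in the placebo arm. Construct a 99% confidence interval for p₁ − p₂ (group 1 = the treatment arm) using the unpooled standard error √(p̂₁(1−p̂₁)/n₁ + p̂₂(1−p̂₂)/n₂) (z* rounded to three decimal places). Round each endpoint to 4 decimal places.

(-0.4116, -0.2729)

p̂₁ = 0.51540, p̂₂ = 0.85764, so the observed difference is -0.34224.
Unpooled SE = √(p̂₁(1−p̂₁)/n₁ + p̂₂(1−p̂₂)/n₂) = √(0.000512860 + 0.000211969) = 0.026923.
z* = 2.576 at the 99% level. Margin = 2.576·0.026923 = 0.06935.
CI: -0.34224 ± 0.06935 = (-0.4116, -0.2729).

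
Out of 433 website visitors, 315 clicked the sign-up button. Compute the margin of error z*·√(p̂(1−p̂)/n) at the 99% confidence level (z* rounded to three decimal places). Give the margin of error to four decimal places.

With x = 315 successes in n = 433, p̂ = 0.72748.
SE = √(p̂(1−p̂)/n) = √(0.198252/433) = 0.021398.
z* = 2.576 at the 99% level.
Margin of error = z*·SE = 2.576 × 0.021398 = 0.0551.

ME = 0.0551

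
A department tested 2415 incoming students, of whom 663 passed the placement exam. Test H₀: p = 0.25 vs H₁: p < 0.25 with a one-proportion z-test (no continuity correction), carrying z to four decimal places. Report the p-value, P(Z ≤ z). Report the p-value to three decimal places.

Sample proportion p̂ = 663/2415 = 0.27453.
Under H₀, SE = √(p₀(1−p₀)/n) = √(0.25·0.75/2415) = √0.000077640 = 0.008811.
z = (p̂ − p₀)/SE = (663/2415 − 0.25)/0.008811 ≈ 2.7844.
p-value = P(Z ≤ z) with z = 2.7844 → 0.997.

p-value = 0.997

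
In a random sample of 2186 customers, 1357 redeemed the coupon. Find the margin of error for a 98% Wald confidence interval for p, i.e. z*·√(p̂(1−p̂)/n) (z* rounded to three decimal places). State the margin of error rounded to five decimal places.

ME = 0.02414

p̂ = 1357/2186 = 0.62077.
SE(p̂) = √(0.62077·0.37923/2186) = 0.010377.
The 98% critical value is z* = 2.326.
Margin of error = z*·SE = 2.326 × 0.010377 = 0.02414.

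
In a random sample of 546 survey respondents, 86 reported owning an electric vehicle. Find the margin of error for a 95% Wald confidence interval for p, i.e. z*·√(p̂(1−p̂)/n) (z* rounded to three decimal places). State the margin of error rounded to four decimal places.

The sample proportion is 86/546 = 0.15751.
SE = √(p̂(1−p̂)/n) = √(0.132700/546) = 0.015590.
For 95% confidence, z* = 1.960.
So ME = 0.0306.

ME = 0.0306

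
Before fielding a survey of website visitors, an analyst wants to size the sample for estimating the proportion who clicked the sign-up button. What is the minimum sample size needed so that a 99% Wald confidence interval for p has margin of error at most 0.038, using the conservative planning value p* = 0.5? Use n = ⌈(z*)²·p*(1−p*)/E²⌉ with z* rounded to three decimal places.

n = 1149

z* = 2.576 at the 99% level.
p*(1−p*) = 0.2500.
Required n before rounding: 6.635776 × 0.2500 / 0.038² = 1148.853.
Rounding up, n = 1149.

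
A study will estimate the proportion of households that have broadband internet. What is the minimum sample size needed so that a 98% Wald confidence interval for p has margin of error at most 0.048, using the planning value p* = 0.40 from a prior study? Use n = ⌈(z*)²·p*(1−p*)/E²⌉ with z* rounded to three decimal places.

z* = 2.326 at the 98% level.
p*(1−p*) = 0.40·0.60 = 0.2400.
(z*)²·p*(1−p*)/E² = 5.410276·0.2400/0.002304 = 563.570.
Rounding up, n = 564.

n = 564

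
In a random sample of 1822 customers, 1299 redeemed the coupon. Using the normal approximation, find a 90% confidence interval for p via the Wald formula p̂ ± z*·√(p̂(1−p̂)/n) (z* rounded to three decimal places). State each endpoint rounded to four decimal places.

p̂ = 1299/1822 = 0.71295.
Standard error of p̂: √(0.204651/1822) = √0.000112322 = 0.010598.
For 90% confidence, z* = 1.645.
Margin = 1.645·0.010598 = 0.01743.
Interval: 0.71295 ± 0.01743 → (0.6955, 0.7304).

(0.6955, 0.7304)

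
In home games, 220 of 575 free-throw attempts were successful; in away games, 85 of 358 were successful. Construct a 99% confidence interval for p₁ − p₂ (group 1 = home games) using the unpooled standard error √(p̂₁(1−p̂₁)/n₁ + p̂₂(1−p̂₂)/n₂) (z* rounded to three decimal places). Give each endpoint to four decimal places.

(0.0672, 0.2232)

p̂₁ = 0.38261, p̂₂ = 0.23743, so the observed difference is 0.14518.
SE = √(0.000410816 + 0.000505746) = √0.000916562 = 0.030275.
z* = 2.576 at the 99% level. Margin = 2.576·0.030275 = 0.07799.
Interval: 0.14518 ± 0.07799 → (0.0672, 0.2232).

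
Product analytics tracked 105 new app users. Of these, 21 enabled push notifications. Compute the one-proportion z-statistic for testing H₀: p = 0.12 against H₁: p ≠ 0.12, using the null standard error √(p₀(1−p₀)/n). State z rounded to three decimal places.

With x = 21 successes in n = 105, p̂ = 0.20000.
SE₀ = √(0.12·0.88/105) = 0.031713.
z = (p̂ − p₀)/SE = (0.20000 − 0.12)/0.031713 = 2.523.

z = 2.523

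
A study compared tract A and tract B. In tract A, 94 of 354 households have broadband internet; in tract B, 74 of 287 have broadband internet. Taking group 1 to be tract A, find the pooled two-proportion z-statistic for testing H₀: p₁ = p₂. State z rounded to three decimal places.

z = 0.220

p̂₁ = 94/354 = 0.26554, p̂₂ = 74/287 = 0.25784.
Pooling: p̂ = 168/641 = 0.26209.
SE = √[p̂(1−p̂)(1/n₁+1/n₂)] = √[0.26209·0.73791·(1/354+1/287)] ≈ 0.034931.
z = (p̂₁ − p̂₂)/SE = (0.26554 − 0.25784)/0.034931 = 0.00770/0.034931 = 0.220.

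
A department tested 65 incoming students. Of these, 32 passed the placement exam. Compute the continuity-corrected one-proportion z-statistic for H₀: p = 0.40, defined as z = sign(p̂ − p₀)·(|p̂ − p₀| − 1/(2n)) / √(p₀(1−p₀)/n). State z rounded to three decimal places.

z = 1.393

p̂ = 32/65 = 0.49231. p̂ − p₀ = 0.092308.
Continuity correction 1/(2n) = 1/130 = 0.007692.
Corrected numerator: |0.092308| − 0.007692 = 0.084616.
SE₀ = √(0.40·0.60/65) = 0.060764.
z = +0.084616/0.060764 = 1.393.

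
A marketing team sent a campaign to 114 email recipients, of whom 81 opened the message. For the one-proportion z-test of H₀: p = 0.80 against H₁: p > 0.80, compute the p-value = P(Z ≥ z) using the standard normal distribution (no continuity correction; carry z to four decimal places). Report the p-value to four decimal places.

p-value = 0.9915

p̂ = 81/114 = 0.71053.
Under H₀, SE = √(p₀(1−p₀)/n) = √(0.80·0.20/114) = √0.001403509 = 0.037463.
z = (p̂ − p₀)/SE = (81/114 − 0.80)/0.037463 ≈ -2.3883.
From the standard normal, P(Z ≥ z) = 0.9915.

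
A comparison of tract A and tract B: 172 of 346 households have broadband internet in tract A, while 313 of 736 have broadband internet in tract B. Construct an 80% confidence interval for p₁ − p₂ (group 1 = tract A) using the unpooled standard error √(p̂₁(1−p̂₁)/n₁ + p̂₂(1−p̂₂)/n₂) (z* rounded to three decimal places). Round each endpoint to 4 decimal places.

p̂₁ = 0.49711, p̂₂ = 0.42527, so the observed difference is 0.07184.
Unpooled SE = √(p̂₁(1−p̂₁)/n₁ + p̂₂(1−p̂₂)/n₂) = √(0.000722519 + 0.000332087) = 0.032475.
For 80% confidence, z* = 1.282. Margin = 1.282·0.032475 = 0.04163.
CI: 0.07184 ± 0.04163 = (0.0302, 0.1135).

(0.0302, 0.1135)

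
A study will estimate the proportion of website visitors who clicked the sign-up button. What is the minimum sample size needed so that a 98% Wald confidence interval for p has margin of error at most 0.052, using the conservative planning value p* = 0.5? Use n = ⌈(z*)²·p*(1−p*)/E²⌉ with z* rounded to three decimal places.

n = 501

For 98% confidence, z* = 2.326.
p*(1−p*) = 0.2500.
Required n before rounding: 5.410276 × 0.2500 / 0.052² = 500.210.
Rounding up, n = 501.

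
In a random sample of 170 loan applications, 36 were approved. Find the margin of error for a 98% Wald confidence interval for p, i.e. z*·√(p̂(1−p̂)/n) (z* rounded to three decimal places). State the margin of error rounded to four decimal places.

ME = 0.0729

p̂ = 36/170 = 0.21176.
SE = √(p̂(1−p̂)/n) = √(0.166920/170) = 0.031335.
The 98% critical value is z* = 2.326.
ME = 2.326·0.031335 = 0.0729.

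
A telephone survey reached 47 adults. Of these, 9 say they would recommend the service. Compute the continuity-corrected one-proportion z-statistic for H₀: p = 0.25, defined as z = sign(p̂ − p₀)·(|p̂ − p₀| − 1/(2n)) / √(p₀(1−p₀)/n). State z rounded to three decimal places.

p̂ = 9/47 = 0.19149. p̂ − p₀ = -0.058511.
Continuity correction 1/(2n) = 1/94 = 0.010638.
Corrected numerator: |-0.058511| − 0.010638 = 0.047873.
Under H₀, SE = √(p₀(1−p₀)/n) = √(0.25·0.75/47) = √0.003989362 = 0.063161.
z = (−)0.047873/0.063161 = -0.758.

z = -0.758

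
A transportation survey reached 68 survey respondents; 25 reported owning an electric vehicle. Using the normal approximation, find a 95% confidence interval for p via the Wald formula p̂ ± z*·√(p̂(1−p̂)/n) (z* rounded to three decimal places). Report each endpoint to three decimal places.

(0.253, 0.482)

Sample proportion p̂ = 25/68 = 0.36765.
SE = √(p̂(1−p̂)/n) = √(0.232483/68) = 0.058471.
The 95% critical value is z* = 1.960.
Margin = 1.960·0.058471 = 0.11460.
Interval: 0.36765 ± 0.11460 → (0.253, 0.482).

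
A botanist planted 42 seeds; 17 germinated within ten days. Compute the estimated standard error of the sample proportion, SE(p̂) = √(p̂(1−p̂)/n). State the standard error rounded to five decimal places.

SE = 0.07574

p̂ = 17/42 = 0.40476.
p̂(1−p̂) = 0.40476·0.59524 = 0.240929.
Dividing by n and taking the root: √0.005736405 = 0.07574.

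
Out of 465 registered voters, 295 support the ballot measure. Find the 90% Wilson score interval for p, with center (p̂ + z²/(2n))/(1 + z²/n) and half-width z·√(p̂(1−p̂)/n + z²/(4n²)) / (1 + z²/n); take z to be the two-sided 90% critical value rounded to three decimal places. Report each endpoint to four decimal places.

Here p̂ = 295/465 = 0.63441 and z = 1.645 (z² = 2.706025).
Denominator 1 + z²/n = 1 + 2.706025/465 = 1.005819.
Adjusted center: (0.63441 + z²/(2n))/1.005819 = 0.63363.
Radicand: p̂(1−p̂)/n + z²/(4n²) = 0.000498784 + 0.000003129 = 0.000501913.
Half-width = z·√(radicand)/denom = 1.645·0.022403/1.005819 = 0.03664.
Interval: 0.63363 ± 0.03664 → (0.5970, 0.6703).

(0.5970, 0.6703)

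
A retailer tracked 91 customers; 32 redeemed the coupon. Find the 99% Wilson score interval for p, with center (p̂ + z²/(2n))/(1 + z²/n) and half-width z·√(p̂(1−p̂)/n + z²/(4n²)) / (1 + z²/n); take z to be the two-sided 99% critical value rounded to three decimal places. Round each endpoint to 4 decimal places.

(0.2368, 0.4866)

Here p̂ = 32/91 = 0.35165 and z = 2.576 (z² = 6.635776).
Denominator 1 + z²/n = 1 + 6.635776/91 = 1.072921.
Adjusted center: (0.35165 + z²/(2n))/1.072921 = 0.36173.
Radicand: p̂(1−p̂)/n + z²/(4n²) = 0.002505404 + 0.000200331 = 0.002705735.
Half-width = 2.576·√0.002705735/1.072921 = 0.12489.
Interval: 0.36173 ± 0.12489 → (0.2368, 0.4866).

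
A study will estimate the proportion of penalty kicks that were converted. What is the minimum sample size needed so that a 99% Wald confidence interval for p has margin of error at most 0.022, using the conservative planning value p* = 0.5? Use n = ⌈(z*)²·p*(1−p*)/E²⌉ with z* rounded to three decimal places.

z* = 2.576 at the 99% level.
p*(1−p*) = 0.2500.
Required n before rounding: 6.635776 × 0.2500 / 0.022² = 3427.570.
Rounding up, n = 3428.

n = 3428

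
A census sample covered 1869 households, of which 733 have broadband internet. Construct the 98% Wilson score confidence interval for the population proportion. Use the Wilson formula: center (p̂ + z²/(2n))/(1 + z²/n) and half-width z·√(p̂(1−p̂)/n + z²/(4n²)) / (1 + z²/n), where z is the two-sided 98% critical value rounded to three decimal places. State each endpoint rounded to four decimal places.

(0.3663, 0.4187)

p̂ = 733/1869 = 0.39219; z = 2.326, so z² = 5.410276.
Denominator 1 + z²/n = 1 + 5.410276/1869 = 1.002895.
Center = (0.39219 + 0.001447)/1.002895 = 0.39250.
Radicand: p̂(1−p̂)/n + z²/(4n²) = 0.000127542 + 0.000000387 = 0.000127929.
Half-width = z·√(radicand)/denom = 2.326·0.011311/1.002895 = 0.02623.
CI: 0.39250 ± 0.02623 = (0.3663, 0.4187).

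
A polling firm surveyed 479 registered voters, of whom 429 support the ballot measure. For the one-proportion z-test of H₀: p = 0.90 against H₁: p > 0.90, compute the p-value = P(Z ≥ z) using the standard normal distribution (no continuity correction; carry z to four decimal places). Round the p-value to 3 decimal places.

With x = 429 successes in n = 479, p̂ = 0.89562.
Under H₀, SE = √(p₀(1−p₀)/n) = √(0.90·0.10/479) = √0.000187891 = 0.013707.
Test statistic (full precision, shown to 4 dp): z = (429/479 − 0.90)/SE₀ ≈ -0.3198.
p-value = P(Z ≥ z) with z = -0.3198 → 0.625.

p-value = 0.625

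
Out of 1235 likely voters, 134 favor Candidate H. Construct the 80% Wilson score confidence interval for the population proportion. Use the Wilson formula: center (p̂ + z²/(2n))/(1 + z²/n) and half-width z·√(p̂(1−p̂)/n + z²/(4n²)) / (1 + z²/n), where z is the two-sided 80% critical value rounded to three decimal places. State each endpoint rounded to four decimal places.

(0.0977, 0.1204)

p̂ = 134/1235 = 0.10850; z = 1.282, so z² = 1.643524.
1 + z²/n = 1.001331.
Adjusted center: (0.10850 + z²/(2n))/1.001331 = 0.10902.
Radicand: p̂(1−p̂)/n + z²/(4n²) = 0.000078323 + 0.000000269 = 0.000078592.
Half-width = 1.282·√0.000078592/1.001331 = 0.01135.
Interval: 0.10902 ± 0.01135 → (0.0977, 0.1204).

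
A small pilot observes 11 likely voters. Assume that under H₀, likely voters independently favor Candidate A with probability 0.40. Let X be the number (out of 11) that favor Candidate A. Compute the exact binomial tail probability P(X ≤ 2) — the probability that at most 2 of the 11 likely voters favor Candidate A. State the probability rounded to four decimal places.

P = 0.1189

X ~ Binomial(n=11, p=0.40).
P(X ≤ 2) = C(11,0)·0.40^0·0.60^11 + C(11,1)·0.40^1·0.60^10 + C(11,2)·0.40^2·0.60^9.
= 0.003628 + 0.026605 + 0.088684 = 0.1189.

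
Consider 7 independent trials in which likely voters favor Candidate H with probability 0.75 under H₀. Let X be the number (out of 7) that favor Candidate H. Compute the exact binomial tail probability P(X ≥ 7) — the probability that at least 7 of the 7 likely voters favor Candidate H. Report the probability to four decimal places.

P = 0.1335

X is binomial with n = 7 and p = 0.75.
P(X ≥ 7) = C(7,7)·0.75^7·0.25^0.
= 0.133484 = 0.1335.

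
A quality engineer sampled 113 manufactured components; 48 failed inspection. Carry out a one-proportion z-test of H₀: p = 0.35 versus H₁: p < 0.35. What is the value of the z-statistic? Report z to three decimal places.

z = 1.667

The sample proportion is 48/113 = 0.42478.
Under H₀, SE = √(p₀(1−p₀)/n) = √(0.35·0.65/113) = √0.002013274 = 0.044870.
Test statistic: z = 0.07478/0.044870 = 1.667.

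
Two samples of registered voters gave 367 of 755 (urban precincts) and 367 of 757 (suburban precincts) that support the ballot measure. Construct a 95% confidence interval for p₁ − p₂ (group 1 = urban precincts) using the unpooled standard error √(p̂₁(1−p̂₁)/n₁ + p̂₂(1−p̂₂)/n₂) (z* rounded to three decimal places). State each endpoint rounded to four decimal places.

p̂₁ = 0.48609, p̂₂ = 0.48481, so the observed difference is 0.00128.
Unpooled SE = √(p̂₁(1−p̂₁)/n₁ + p̂₂(1−p̂₂)/n₂) = √(0.000330870 + 0.000329946) = 0.025706.
z* = 1.960 at the 95% level. Margin of error = 0.05038.
Interval: 0.00128 ± 0.05038 → (-0.0491, 0.0517).

(-0.0491, 0.0517)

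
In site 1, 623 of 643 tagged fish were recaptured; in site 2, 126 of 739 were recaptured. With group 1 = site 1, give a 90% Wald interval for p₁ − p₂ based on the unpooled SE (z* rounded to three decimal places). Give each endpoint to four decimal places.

(0.7730, 0.8238)

p̂₁ = 0.96890, p̂₂ = 0.17050, so the observed difference is 0.79840.
Unpooled SE = √(p̂₁(1−p̂₁)/n₁ + p̂₂(1−p̂₂)/n₂) = √(0.000046869 + 0.000191381) = 0.015435.
For 90% confidence, z* = 1.645. Margin of error = 0.02539.
So the interval runs from 0.7730 to 0.8238.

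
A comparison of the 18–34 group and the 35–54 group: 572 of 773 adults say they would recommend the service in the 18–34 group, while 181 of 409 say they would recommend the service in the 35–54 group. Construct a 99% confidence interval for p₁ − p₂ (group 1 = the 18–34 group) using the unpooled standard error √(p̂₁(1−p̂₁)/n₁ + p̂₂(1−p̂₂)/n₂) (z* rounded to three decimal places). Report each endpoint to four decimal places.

p̂₁ = 0.73997, p̂₂ = 0.44254, so the observed difference is 0.29743.
Unpooled SE = √(p̂₁(1−p̂₁)/n₁ + p̂₂(1−p̂₂)/n₂) = √(0.000248916 + 0.000603175) = 0.029191.
For 99% confidence, z* = 2.576. Margin = 2.576·0.029191 = 0.07520.
Interval: 0.29743 ± 0.07520 → (0.2222, 0.3726).

(0.2222, 0.3726)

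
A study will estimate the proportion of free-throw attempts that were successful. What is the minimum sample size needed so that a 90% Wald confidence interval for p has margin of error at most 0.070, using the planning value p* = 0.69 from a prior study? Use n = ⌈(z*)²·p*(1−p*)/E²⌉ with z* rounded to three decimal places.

n = 119

For 90% confidence, z* = 1.645.
p*(1−p*) = 0.69·0.31 = 0.2139.
Required n before rounding: 2.706025 × 0.2139 / 0.070² = 118.126.
⌈118.126⌉ = 119.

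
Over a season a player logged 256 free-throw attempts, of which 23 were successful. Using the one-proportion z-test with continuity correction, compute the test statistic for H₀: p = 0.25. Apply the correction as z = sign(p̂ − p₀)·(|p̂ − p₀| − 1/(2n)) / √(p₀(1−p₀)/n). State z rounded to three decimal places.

z = -5.846

With x = 23 successes in n = 256, p̂ = 0.08984. p̂ − p₀ = -0.160156.
1/(2n) = 0.001953.
Corrected numerator: |-0.160156| − 0.001953 = 0.158203.
Null standard error: √(0.25·0.75/256) = √0.000732422 = 0.027063.
z = (−)0.158203/0.027063 = -5.846.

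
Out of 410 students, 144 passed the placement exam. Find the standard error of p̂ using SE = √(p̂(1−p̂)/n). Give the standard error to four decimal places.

SE = 0.0236

p̂ = 144/410 = 0.35122.
p̂(1−p̂) = 0.227865.
SE = √(0.227865/410) = √0.000555768 = 0.0236.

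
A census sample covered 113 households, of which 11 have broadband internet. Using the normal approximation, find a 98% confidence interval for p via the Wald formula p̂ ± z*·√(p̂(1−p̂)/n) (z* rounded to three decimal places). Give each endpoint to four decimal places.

(0.0325, 0.1622)

p̂ = 11/113 = 0.09735.
SE = √(p̂(1−p̂)/n) = √(0.087869/113) = 0.027886.
For 98% confidence, z* = 2.326.
Margin of error: 2.326 × 0.027886 = 0.06486.
CI: 0.09735 ± 0.06486 = (0.0325, 0.1622).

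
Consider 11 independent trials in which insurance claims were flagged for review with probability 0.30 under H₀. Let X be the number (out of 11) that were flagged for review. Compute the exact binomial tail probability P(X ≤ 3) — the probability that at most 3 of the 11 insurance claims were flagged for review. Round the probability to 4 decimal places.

X ~ Binomial(n=11, p=0.30).
P(X ≤ 3) = C(11,0)·0.30^0·0.70^11 + C(11,1)·0.30^1·0.70^10 + C(11,2)·0.30^2·0.70^9 + C(11,3)·0.30^3·0.70^8.
= 0.019773 + 0.093217 + 0.199750 + 0.256822 = 0.5696.

P = 0.5696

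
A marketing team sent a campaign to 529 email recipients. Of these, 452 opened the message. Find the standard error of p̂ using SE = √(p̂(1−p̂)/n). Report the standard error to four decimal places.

With x = 452 successes in n = 529, p̂ = 0.85444.
p̂(1−p̂) = 0.124372.
Dividing by n and taking the root: √0.000235108 = 0.0153.

SE = 0.0153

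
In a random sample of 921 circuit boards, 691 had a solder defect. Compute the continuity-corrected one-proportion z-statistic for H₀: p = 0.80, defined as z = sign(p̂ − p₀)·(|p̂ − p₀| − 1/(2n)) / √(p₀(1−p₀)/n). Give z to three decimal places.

z = -3.732

With x = 691 successes in n = 921, p̂ = 0.75027. p̂ − p₀ = -0.049729.
Continuity correction 1/(2n) = 1/1842 = 0.000543.
Corrected numerator: |-0.049729| − 0.000543 = 0.049186.
Under H₀, SE = √(p₀(1−p₀)/n) = √(0.80·0.20/921) = √0.000173724 = 0.013180.
z = −0.049186/0.013180 = -3.732.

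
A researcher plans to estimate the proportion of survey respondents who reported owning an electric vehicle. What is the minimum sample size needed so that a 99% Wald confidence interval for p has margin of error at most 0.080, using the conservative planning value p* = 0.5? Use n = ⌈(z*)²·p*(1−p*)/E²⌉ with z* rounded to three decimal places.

n = 260

The 99% critical value is z* = 2.576.
p*(1−p*) = 0.50·0.50 = 0.2500.
Required n before rounding: 6.635776 × 0.2500 / 0.080² = 259.210.
⌈259.210⌉ = 260.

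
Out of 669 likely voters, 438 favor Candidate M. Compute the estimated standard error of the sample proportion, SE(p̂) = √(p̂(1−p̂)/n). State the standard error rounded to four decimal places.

SE = 0.0184

p̂ = 438/669 = 0.65471.
p̂(1−p̂) = 0.65471·0.34529 = 0.226065.
SE = √(0.226065/669) = 0.0184.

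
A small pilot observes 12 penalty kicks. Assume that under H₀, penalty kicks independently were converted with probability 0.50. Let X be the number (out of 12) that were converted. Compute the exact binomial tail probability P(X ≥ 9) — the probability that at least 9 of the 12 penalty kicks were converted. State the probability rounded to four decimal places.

X ~ Binomial(n=12, p=0.50).
P(X ≥ 9) = C(12,9)·0.50^9·0.50^3 + C(12,10)·0.50^10·0.50^2 + C(12,11)·0.50^11·0.50^1 + C(12,12)·0.50^12·0.50^0.
= 0.053711 + 0.016113 + 0.002930 + 0.000244 = 0.0730.

P = 0.0730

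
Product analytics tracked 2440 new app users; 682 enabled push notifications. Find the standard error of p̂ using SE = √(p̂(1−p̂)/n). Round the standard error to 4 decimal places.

With x = 682 successes in n = 2440, p̂ = 0.27951.
p̂(1−p̂) = 0.27951·0.72049 = 0.201384.
SE = √(0.201384/2440) = √0.000082534 = 0.0091.

SE = 0.0091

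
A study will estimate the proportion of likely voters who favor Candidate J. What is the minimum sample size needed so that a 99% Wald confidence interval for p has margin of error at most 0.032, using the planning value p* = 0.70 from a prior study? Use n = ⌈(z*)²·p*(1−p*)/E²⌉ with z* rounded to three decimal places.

The 99% critical value is z* = 2.576.
p*(1−p*) = 0.2100.
Required n before rounding: 6.635776 × 0.2100 / 0.032² = 1360.853.
⌈1360.853⌉ = 1361.

n = 1361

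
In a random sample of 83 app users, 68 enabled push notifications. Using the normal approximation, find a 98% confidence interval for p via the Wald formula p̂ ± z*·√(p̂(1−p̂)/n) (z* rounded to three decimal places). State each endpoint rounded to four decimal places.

(0.7210, 0.9175)

p̂ = 68/83 = 0.81928.
SE(p̂) = √(0.81928·0.18072/83) = 0.042236.
For 98% confidence, z* = 2.326.
Margin = 2.326·0.042236 = 0.09824.
So the interval runs from 0.7210 to 0.9175.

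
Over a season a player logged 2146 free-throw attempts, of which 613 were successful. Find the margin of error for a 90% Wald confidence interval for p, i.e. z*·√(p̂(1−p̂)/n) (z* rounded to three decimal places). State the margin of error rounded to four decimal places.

ME = 0.0160

With x = 613 successes in n = 2146, p̂ = 0.28565.
SE = √(p̂(1−p̂)/n) = √(0.204053/2146) = 0.009751.
z* = 1.645 at the 90% level.
ME = 1.645·0.009751 = 0.0160.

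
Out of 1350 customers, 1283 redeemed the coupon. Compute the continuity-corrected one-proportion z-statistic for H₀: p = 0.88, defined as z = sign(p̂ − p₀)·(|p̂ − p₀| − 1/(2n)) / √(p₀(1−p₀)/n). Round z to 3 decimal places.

z = 7.915

Sample proportion p̂ = 1283/1350 = 0.95037. p̂ − p₀ = 0.070370.
1/(2n) = 0.000370.
Corrected numerator: |0.070370| − 0.000370 = 0.070000.
Under H₀, SE = √(p₀(1−p₀)/n) = √(0.88·0.12/1350) = √0.000078222 = 0.008844.
z = (+)0.070000/0.008844 = 7.915.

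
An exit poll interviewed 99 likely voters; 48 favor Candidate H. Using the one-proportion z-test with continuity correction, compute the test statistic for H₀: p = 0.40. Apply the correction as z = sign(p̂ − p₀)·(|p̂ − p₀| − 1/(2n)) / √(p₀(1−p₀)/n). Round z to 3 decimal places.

p̂ = 48/99 = 0.48485. p̂ − p₀ = 0.084848.
1/(2n) = 0.005051.
Corrected numerator: |0.084848| − 0.005051 = 0.079797.
Under H₀, SE = √(p₀(1−p₀)/n) = √(0.40·0.60/99) = √0.002424242 = 0.049237.
z = +0.079797/0.049237 = 1.621.

z = 1.621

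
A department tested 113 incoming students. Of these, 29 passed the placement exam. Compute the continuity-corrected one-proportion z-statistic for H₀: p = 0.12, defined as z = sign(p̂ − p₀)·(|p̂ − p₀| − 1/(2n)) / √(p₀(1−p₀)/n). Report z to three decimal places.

z = 4.325

The sample proportion is 29/113 = 0.25664. p̂ − p₀ = 0.136637.
Continuity correction 1/(2n) = 1/226 = 0.004425.
Corrected numerator: |0.136637| − 0.004425 = 0.132212.
SE₀ = √(0.12·0.88/113) = 0.030570.
z = (+)0.132212/0.030570 = 4.325.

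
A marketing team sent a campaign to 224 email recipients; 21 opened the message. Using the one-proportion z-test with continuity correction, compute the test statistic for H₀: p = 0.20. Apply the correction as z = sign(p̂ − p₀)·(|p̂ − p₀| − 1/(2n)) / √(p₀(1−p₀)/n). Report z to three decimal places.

Sample proportion p̂ = 21/224 = 0.09375. p̂ − p₀ = -0.106250.
Continuity correction 1/(2n) = 1/448 = 0.002232.
Corrected numerator: |-0.106250| − 0.002232 = 0.104018.
Under H₀, SE = √(p₀(1−p₀)/n) = √(0.20·0.80/224) = √0.000714286 = 0.026726.
z = (−)0.104018/0.026726 = -3.892.

z = -3.892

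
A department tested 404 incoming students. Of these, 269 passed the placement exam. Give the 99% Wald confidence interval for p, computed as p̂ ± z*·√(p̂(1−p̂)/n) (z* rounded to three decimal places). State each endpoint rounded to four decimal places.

p̂ = 269/404 = 0.66584.
SE = √(p̂(1−p̂)/n) = √(0.222497/404) = 0.023468.
The 99% critical value is z* = 2.576.
Margin = 2.576·0.023468 = 0.06045.
So the interval runs from 0.6054 to 0.7263.

(0.6054, 0.7263)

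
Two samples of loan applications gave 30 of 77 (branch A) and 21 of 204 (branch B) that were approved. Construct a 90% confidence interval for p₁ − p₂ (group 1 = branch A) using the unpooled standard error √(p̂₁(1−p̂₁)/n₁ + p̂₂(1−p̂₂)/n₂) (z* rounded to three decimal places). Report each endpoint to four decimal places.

(0.1888, 0.3846)

p̂₁ = 0.38961, p̂₂ = 0.10294, so the observed difference is 0.28667.
Unpooled SE = √(p̂₁(1−p̂₁)/n₁ + p̂₂(1−p̂₂)/n₂) = √(0.003088495 + 0.000452668) = 0.059508.
For 90% confidence, z* = 1.645. Margin of error = 0.09789.
Interval: 0.28667 ± 0.09789 → (0.1888, 0.3846).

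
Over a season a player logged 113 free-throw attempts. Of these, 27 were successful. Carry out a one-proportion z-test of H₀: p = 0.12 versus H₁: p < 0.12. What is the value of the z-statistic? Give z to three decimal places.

z = 3.891

The sample proportion is 27/113 = 0.23894.
Under H₀, SE = √(p₀(1−p₀)/n) = √(0.12·0.88/113) = √0.000934513 = 0.030570.
Test statistic: z = 0.11894/0.030570 = 3.891.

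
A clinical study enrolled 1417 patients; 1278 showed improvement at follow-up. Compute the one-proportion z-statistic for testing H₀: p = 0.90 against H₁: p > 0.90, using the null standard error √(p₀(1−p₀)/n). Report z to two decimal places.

The sample proportion is 1278/1417 = 0.90191.
SE₀ = √(0.90·0.10/1417) = 0.007970.
z = (p̂ − p₀)/SE = (0.90191 − 0.90)/0.007970 = 0.24.

z = 0.24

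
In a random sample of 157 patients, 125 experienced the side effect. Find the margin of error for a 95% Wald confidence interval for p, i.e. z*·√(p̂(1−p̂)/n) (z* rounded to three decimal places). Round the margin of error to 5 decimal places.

ME = 0.06301

p̂ = 125/157 = 0.79618.
Standard error of p̂: √(0.162278/157) = √0.001033620 = 0.032150.
The 95% critical value is z* = 1.960.
Margin of error = z*·SE = 1.960 × 0.032150 = 0.06301.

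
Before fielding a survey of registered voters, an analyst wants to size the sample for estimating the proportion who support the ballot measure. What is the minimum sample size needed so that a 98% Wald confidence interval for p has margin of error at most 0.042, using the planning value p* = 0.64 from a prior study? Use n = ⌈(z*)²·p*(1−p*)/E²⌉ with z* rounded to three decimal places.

For 98% confidence, z* = 2.326.
p*(1−p*) = 0.64·0.36 = 0.2304.
(z*)²·p*(1−p*)/E² = 5.410276·0.2304/0.001764 = 706.648.
Rounding up, n = 707.

n = 707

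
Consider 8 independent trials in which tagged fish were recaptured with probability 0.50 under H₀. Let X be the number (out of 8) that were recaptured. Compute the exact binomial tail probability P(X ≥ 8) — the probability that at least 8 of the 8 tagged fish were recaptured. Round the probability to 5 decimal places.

X is binomial with n = 8 and p = 0.50.
P(X ≥ 8) = C(8,8)·0.50^8·0.50^0.
= 0.003906 = 0.00391.

P = 0.00391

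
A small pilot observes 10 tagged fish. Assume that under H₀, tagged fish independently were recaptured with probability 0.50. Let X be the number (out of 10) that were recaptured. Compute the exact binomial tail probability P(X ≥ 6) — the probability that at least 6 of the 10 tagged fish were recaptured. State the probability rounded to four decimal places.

X ~ Binomial(n=10, p=0.50).
P(X ≥ 6) = Σ_{j=6}^{10} C(10,j)·0.50^j·0.50^{10−j}.
= 0.205078 + 0.117188 + 0.043945 + 0.009766 + 0.000977 = 0.3770.

P = 0.3770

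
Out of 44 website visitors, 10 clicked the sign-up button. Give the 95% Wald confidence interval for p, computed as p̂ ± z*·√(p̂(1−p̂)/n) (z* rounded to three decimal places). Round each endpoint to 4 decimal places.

(0.1034, 0.3511)

p̂ = 10/44 = 0.22727.
SE = √(p̂(1−p̂)/n) = √(0.175620/44) = 0.063177.
For 95% confidence, z* = 1.960.
Margin of error: 1.960 × 0.063177 = 0.12383.
CI: 0.22727 ± 0.12383 = (0.1034, 0.3511).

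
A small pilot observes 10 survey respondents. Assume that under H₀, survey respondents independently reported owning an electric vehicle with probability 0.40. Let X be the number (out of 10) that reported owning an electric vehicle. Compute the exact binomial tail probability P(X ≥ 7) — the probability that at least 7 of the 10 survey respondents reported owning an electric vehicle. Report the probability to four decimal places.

P = 0.0548

X ~ Binomial(n=10, p=0.40).
P(X ≥ 7) = C(10,7)·0.40^7·0.60^3 + C(10,8)·0.40^8·0.60^2 + C(10,9)·0.40^9·0.60^1 + C(10,10)·0.40^10·0.60^0.
= 0.042467 + 0.010617 + 0.001573 + 0.000105 = 0.0548.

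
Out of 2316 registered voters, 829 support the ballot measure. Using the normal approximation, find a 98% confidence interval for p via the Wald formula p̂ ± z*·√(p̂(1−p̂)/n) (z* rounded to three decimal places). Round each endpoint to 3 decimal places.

(0.335, 0.381)

With x = 829 successes in n = 2316, p̂ = 0.35794.
SE = √(p̂(1−p̂)/n) = √(0.229820/2316) = 0.009962.
z* = 2.326 at the 98% level.
Margin = 2.326·0.009962 = 0.02317.
Interval: 0.35794 ± 0.02317 → (0.335, 0.381).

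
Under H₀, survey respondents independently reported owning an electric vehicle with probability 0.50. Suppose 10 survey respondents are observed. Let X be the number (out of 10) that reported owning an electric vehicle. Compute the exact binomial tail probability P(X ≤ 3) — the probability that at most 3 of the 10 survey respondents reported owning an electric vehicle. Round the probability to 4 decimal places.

P = 0.1719

X is binomial with n = 10 and p = 0.50.
P(X ≤ 3) = C(10,0)·0.50^0·0.50^10 + C(10,1)·0.50^1·0.50^9 + C(10,2)·0.50^2·0.50^8 + C(10,3)·0.50^3·0.50^7.
= 0.000977 + 0.009766 + 0.043945 + 0.117188 = 0.1719.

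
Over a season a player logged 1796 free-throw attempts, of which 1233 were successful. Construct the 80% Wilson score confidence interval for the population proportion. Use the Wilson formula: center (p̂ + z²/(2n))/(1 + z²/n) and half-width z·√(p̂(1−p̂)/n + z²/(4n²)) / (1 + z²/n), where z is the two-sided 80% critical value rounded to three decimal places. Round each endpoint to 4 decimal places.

(0.6723, 0.7004)

Here p̂ = 1233/1796 = 0.68653 and z = 1.282 (z² = 1.643524).
1 + z²/n = 1.000915.
Center = (0.68653 + 0.000458)/1.000915 = 0.68636.
Radicand: p̂(1−p̂)/n + z²/(4n²) = 0.000119826 + 0.000000127 = 0.000119953.
Half-width = z·√(radicand)/denom = 1.282·0.010952/1.000915 = 0.01403.
CI: 0.68636 ± 0.01403 = (0.6723, 0.7004).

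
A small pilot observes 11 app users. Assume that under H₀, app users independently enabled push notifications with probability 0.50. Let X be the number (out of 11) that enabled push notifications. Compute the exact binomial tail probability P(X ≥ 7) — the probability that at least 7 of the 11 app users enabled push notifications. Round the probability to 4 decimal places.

P = 0.2744

X ~ Binomial(n=11, p=0.50).
P(X ≥ 7) = Σ_{j=7}^{11} C(11,j)·0.50^j·0.50^{11−j}.
= 0.161133 + 0.080566 + 0.026855 + 0.005371 + 0.000488 = 0.2744.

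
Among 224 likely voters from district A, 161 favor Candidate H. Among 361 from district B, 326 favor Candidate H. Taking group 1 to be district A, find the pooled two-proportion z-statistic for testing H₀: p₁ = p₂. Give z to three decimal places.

p̂₁ = 161/224 = 0.71875, p̂₂ = 326/361 = 0.90305.
Pooled p̂ = (161+326)/(224+361) = 487/585 = 0.83248.
SE = √[p̂(1−p̂)(1/n₁+1/n₂)] = √[0.83248·0.16752·(1/224+1/361)] ≈ 0.031763.
z = (p̂₁ − p̂₂)/SE = (0.71875 − 0.90305)/0.031763 = -0.18430/0.031763 = -5.802.

z = -5.802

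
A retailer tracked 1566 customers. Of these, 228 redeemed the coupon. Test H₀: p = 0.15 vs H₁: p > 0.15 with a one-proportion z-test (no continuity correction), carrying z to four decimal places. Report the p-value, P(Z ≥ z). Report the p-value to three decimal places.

p-value = 0.687

Sample proportion p̂ = 228/1566 = 0.14559.
Under H₀, SE = √(p₀(1−p₀)/n) = √(0.15·0.85/1566) = √0.000081418 = 0.009023.
Test statistic (full precision, shown to 4 dp): z = (228/1566 − 0.15)/SE₀ ≈ -0.4883.
p-value = P(Z ≥ z) with z = -0.4883 → 0.687.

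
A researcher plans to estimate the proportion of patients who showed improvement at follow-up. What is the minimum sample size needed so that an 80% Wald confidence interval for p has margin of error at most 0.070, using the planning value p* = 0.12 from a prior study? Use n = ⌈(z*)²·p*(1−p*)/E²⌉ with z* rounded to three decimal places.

The 80% critical value is z* = 1.282.
p*(1−p*) = 0.1056.
Required n before rounding: 1.643524 × 0.1056 / 0.070² = 35.420.
Rounding up, n = 36.

n = 36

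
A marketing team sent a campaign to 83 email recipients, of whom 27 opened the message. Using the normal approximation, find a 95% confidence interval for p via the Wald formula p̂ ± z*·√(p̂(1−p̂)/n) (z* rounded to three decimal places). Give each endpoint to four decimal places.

(0.2245, 0.4261)

p̂ = 27/83 = 0.32530.
SE(p̂) = √(0.32530·0.67470/83) = 0.051423.
z* = 1.960 at the 95% level.
Margin = 1.960·0.051423 = 0.10079.
So the interval runs from 0.2245 to 0.4261.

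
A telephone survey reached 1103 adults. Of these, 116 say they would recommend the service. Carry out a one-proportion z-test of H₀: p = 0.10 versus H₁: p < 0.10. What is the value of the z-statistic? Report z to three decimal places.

z = 0.572

The sample proportion is 116/1103 = 0.10517.
Null standard error: √(0.10·0.90/1103) = √0.000081596 = 0.009033.
z = (0.10517 − 0.10)/0.009033 = 0.00517/0.009033 = 0.572.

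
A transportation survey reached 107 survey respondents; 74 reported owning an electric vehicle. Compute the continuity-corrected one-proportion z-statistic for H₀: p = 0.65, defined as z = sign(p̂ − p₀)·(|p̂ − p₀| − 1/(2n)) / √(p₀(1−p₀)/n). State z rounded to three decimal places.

With x = 74 successes in n = 107, p̂ = 0.69159. p̂ − p₀ = 0.041589.
1/(2n) = 0.004673.
Corrected numerator: |0.041589| − 0.004673 = 0.036916.
SE₀ = √(0.65·0.35/107) = 0.046110.
z = +0.036916/0.046110 = 0.801.

z = 0.801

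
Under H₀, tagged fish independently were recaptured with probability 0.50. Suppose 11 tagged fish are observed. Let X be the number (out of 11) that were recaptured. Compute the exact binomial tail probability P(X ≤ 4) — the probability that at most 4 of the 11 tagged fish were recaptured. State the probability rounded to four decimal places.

P = 0.2744

X ~ Binomial(n=11, p=0.50).
P(X ≤ 4) = Σ_{j=0}^{4} C(11,j)·0.50^j·0.50^{11−j}.
= 0.000488 + 0.005371 + 0.026855 + 0.080566 + 0.161133 = 0.2744.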